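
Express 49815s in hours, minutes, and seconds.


Hours: 49815 ÷ 3600 = 13 remainder 3015
Minutes: 3015 ÷ 60 = 50 remainder 15
Seconds: 15

13h 50m 15s


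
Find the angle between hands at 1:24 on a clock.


Hour hand = 1×30 + 24×0.5 = 42.0°
Minute hand = 24×6 = 144°
Difference = |42.0 - 144| = 102.0°

102.0°


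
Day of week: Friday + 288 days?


Start: Friday (index 4)
(4 + 288) mod 7
= 292 mod 7
= 5
Index 5 → Saturday

Saturday


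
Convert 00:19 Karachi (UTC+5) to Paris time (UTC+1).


20:19 (previous day)

Time difference = UTC+1 - UTC+5 = -4 hours
New hour = (0 -4) mod 24
= -4 mod 24 = 20
Minutes unchanged → 20:19; -4 < 0 → previous day


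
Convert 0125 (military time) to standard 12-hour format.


Hour: 1
1 < 12 → AM

1:25 AM


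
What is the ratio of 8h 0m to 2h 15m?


32:9 (3.56)

Duration 1: 480 minutes
Duration 2: 135 minutes
Ratio = 480:135
GCD = 15
Simplified = 32:9
As a decimal: 32/9 ≈ 3.56


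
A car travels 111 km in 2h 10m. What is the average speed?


51.2 km/h

Distance: 111 km
Time: 2h 10m = 130 min = 130/60 = 13/6 hours
Speed = 111 ÷ (13/6) = 111 × 6 / 13 = 666/13 ≈ 51.2 km/h


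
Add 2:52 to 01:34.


Start: 94 minutes from midnight
Add: 172 minutes
Total: 266 minutes
Hours: 266 ÷ 60 = 4 remainder 26

04:26


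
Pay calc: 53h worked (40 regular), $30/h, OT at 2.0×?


Regular: 40h × $30 = $1200.00
Overtime: 53 - 40 = 13h
OT pay: 13h × $30 × 2.0 = $780.00
Total = $1200.00 + $780.00 = $1980.00

$1980.00


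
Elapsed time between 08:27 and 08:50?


0h 23m

End time in minutes: 8×60 + 50 = 530
Start time in minutes: 8×60 + 27 = 507
Difference = 530 - 507 = 23 minutes
= 0 hours 23 minutes


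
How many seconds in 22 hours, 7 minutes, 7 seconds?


79627 seconds

Hours: 22 × 3600 = 79200
Minutes: 7 × 60 = 420
Seconds: 7
Total = 79200 + 420 + 7 = 79627


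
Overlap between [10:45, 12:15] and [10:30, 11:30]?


45 minutes

Meeting A: 645-735 (in minutes from midnight)
Meeting B: 630-690
Overlap start = max(645, 630) = 645
Overlap end = min(735, 690) = 690
Overlap = max(0, 690 - 645) = 45 min


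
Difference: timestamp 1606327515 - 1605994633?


Difference = 1606327515 - 1605994633 = 332882 seconds
In hours: 332882 / 3600 ≈ 92.5
In days: 332882 / 86400 ≈ 3.85

332882 seconds (92.5 hours / 3.85 days)


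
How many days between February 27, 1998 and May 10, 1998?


From February 27, 1998 to May 10, 1998
Rest of February 1998: 28 - 27 = 1
Full months: March 31, April 30
Days into May 1998: 10
Total = 1 + 31 + 30 + 10 = 72 days

72 days


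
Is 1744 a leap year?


Rules: divisible by 4 AND (not by 100 OR by 400)
1744 ÷ 4 = 436 exactly → divisible by 4
1744 ÷ 100 = 17 remainder 44 → not divisible by 100
Divisible by 4 but not by 100 → leap year

Yes


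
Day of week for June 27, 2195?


Zeller's congruence:
q=27, m=6, k=95, j=21
h = (27 + ⌊13×7/5⌋ + 95 + ⌊95/4⌋ + ⌊21/4⌋ - 2×21) mod 7
= (27 + 18 + 95 + 23 + 5 - 42) mod 7
= 126 mod 7 = 0
h=0 → Saturday

Saturday


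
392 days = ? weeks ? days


56 weeks 0 days

Weeks: 392 ÷ 7 = 56 remainder 0


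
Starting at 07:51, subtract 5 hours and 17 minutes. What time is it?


Start: 471 minutes from midnight
Subtract: 317 minutes
Remaining: 471 - 317 = 154
Hours: 2, Minutes: 34

02:34


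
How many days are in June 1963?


30 days

Month: June (month 6)
June has 30 days


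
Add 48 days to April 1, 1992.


Start: April 1, 1992
Add 48 days
April 1 → May 1: 30 - 1 + 1 = 30 days (48 - 30 = 18 left)
May 1 + 18 = May 19, 1992

May 19, 1992


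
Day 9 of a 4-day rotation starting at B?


Shift B

Shifts: A, B, C, D
Start: B (index 1)
Day 9: (1 + 9 - 1) mod 4
= 9 mod 4
= 1
Index 1 → shift B


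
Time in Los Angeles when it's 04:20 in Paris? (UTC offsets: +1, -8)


19:20 (previous day)

Time difference = UTC-8 - UTC+1 = -9 hours
New hour = (4 -9) mod 24
= -5 mod 24 = 19
Minutes unchanged → 19:20; -5 < 0 → previous day


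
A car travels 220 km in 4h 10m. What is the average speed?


52.8 km/h

Distance: 220 km
Time: 4h 10m = 250 min = 250/60 = 25/6 hours
Speed = 220 ÷ (25/6) = 220 × 6 / 25 = 1320/25 = 52.8 km/h


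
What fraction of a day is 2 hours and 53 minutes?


0.1201 (12.01%)

Total minutes: 2×60 + 53 = 173
Day = 24×60 = 1440 minutes
Fraction = 173/1440 ≈ 0.1201
As a percentage: 173/1440 × 100 ≈ 12.01%


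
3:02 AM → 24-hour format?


Input: 3:02 AM
AM hour stays: 3

03:02


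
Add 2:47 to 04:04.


06:51

Start: 244 minutes from midnight
Add: 167 minutes
Total: 411 minutes
Hours: 411 ÷ 60 = 6 remainder 51


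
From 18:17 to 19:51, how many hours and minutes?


1h 34m

End time in minutes: 19×60 + 51 = 1191
Start time in minutes: 18×60 + 17 = 1097
Difference = 1191 - 1097 = 94 minutes
= 1 hours 34 minutes


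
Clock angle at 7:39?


4.5°

Hour hand = 7×30 + 39×0.5 = 229.5°
Minute hand = 39×6 = 234°
Difference = |229.5 - 234| = 4.5°


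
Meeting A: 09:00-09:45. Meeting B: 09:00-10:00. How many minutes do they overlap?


Meeting A: 540-585 (in minutes from midnight)
Meeting B: 540-600
Overlap start = max(540, 540) = 540
Overlap end = min(585, 600) = 585
Overlap = max(0, 585 - 540) = 45 min

45 minutes


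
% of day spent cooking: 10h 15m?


Time: 615 minutes
Day: 1440 minutes
Percentage = (615/1440) × 100 ≈ 42.7%

42.7%


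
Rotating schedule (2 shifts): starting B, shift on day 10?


Shift A

Shifts: A, B
Start: B (index 1)
Day 10: (1 + 10 - 1) mod 2
= 10 mod 2
= 0
Index 0 → shift A


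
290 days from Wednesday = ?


Saturday

Start: Wednesday (index 2)
(2 + 290) mod 7
= 292 mod 7
= 5
Index 5 → Saturday


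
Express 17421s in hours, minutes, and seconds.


Hours: 17421 ÷ 3600 = 4 remainder 3021
Minutes: 3021 ÷ 60 = 50 remainder 21
Seconds: 21

4h 50m 21s


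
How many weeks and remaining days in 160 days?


Weeks: 160 ÷ 7 = 22 remainder 6

22 weeks 6 days


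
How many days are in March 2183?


Month: March (month 3)
March has 31 days

31 days


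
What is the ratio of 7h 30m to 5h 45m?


30:23 (1.30)

Duration 1: 450 minutes
Duration 2: 345 minutes
Ratio = 450:345
GCD = 15
Simplified = 30:23
As a decimal: 30/23 ≈ 1.30


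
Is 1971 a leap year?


Rules: divisible by 4 AND (not by 100 OR by 400)
1971 ÷ 4 = 492 remainder 3 → not divisible by 4
Not divisible by 4 → not a leap year

No


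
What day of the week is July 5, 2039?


Tuesday

Zeller's congruence:
q=5, m=7, k=39, j=20
h = (5 + ⌊13×8/5⌋ + 39 + ⌊39/4⌋ + ⌊20/4⌋ - 2×20) mod 7
= (5 + 20 + 39 + 9 + 5 - 40) mod 7
= 38 mod 7 = 3
h=3 → Tuesday


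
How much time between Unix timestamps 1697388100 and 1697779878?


391778 seconds (108.8 hours / 4.53 days)

Difference = 1697779878 - 1697388100 = 391778 seconds
In hours: 391778 / 3600 ≈ 108.8
In days: 391778 / 86400 ≈ 4.53


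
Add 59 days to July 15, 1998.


Start: July 15, 1998
Add 59 days
July 15 → August 1: 31 - 15 + 1 = 17 days (59 - 17 = 42 left)
August 1 → September 1: 31 - 1 + 1 = 31 days (42 - 31 = 11 left)
September 1 + 11 = September 12, 1998

September 12, 1998


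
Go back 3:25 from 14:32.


11:07

Start: 872 minutes from midnight
Subtract: 205 minutes
Remaining: 872 - 205 = 667
Hours: 11, Minutes: 7


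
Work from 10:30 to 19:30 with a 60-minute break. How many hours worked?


8h 0m (480 minutes)

Total time = (19×60+30) - (10×60+30)
= 1170 - 630 = 540 min
Minus break: 540 - 60 = 480 min
= 8h 0m


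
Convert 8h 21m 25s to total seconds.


30085 seconds

Hours: 8 × 3600 = 28800
Minutes: 21 × 60 = 1260
Seconds: 25
Total = 28800 + 1260 + 25 = 30085


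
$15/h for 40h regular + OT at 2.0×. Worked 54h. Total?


Regular: 40h × $15 = $600.00
Overtime: 54 - 40 = 14h
OT pay: 14h × $15 × 2.0 = $420.00
Total = $600.00 + $420.00 = $1020.00

$1020.00


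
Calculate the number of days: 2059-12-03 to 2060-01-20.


48 days

From December 3, 2059 to January 20, 2060
Rest of December 2059: 31 - 3 = 28
Days into January 2060: 20
Total = 28 + 20 = 48 days


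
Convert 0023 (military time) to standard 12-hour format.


Hour: 0
0 → 12 AM (midnight)

12:23 AM


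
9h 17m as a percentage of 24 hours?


0.3868 (38.68%)

Total minutes: 9×60 + 17 = 557
Day = 24×60 = 1440 minutes
Fraction = 557/1440 ≈ 0.3868
As a percentage: 557/1440 × 100 ≈ 38.68%


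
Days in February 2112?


Month: February (month 2)
February: 28 or 29 (leap year)
2112 leap year? Yes

29 days


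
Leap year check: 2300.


Rules: divisible by 4 AND (not by 100 OR by 400)
2300 ÷ 4 = 575 exactly → divisible by 4
2300 ÷ 100 = 23 exactly → divisible by 100
2300 ÷ 400 = 5 remainder 300 → not divisible by 400
Divisible by 100 but not by 400 → not a leap year

No


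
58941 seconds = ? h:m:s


16h 22m 21s

Hours: 58941 ÷ 3600 = 16 remainder 1341
Minutes: 1341 ÷ 60 = 22 remainder 21
Seconds: 21


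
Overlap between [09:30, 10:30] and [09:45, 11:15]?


Meeting A: 570-630 (in minutes from midnight)
Meeting B: 585-675
Overlap start = max(570, 585) = 585
Overlap end = min(630, 675) = 630
Overlap = max(0, 630 - 585) = 45 min

45 minutes


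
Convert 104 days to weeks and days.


14 weeks 6 days

Weeks: 104 ÷ 7 = 14 remainder 6


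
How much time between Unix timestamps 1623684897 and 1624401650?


Difference = 1624401650 - 1623684897 = 716753 seconds
In hours: 716753 / 3600 ≈ 199.1
In days: 716753 / 86400 ≈ 8.30

716753 seconds (199.1 hours / 8.30 days)


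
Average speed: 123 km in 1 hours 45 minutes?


Distance: 123 km
Time: 1h 45m = 105 min = 105/60 = 7/4 hours
Speed = 123 ÷ (7/4) = 123 × 4 / 7 = 492/7 ≈ 70.3 km/h

70.3 km/h


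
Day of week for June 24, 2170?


Zeller's congruence:
q=24, m=6, k=70, j=21
h = (24 + ⌊13×7/5⌋ + 70 + ⌊70/4⌋ + ⌊21/4⌋ - 2×21) mod 7
= (24 + 18 + 70 + 17 + 5 - 42) mod 7
= 92 mod 7 = 1
h=1 → Sunday

Sunday


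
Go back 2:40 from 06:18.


Start: 378 minutes from midnight
Subtract: 160 minutes
Remaining: 378 - 160 = 218
Hours: 3, Minutes: 38

03:38


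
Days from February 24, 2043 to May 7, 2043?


From February 24, 2043 to May 7, 2043
Rest of February 2043: 28 - 24 = 4
Full months: March 31, April 30
Days into May 2043: 7
Total = 4 + 31 + 30 + 7 = 72 days

72 days


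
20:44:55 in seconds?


Hours: 20 × 3600 = 72000
Minutes: 44 × 60 = 2640
Seconds: 55
Total = 72000 + 2640 + 55 = 74695

74695 seconds


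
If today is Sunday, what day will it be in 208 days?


Start: Sunday (index 6)
(6 + 208) mod 7
= 214 mod 7
= 4
Index 4 → Friday

Friday


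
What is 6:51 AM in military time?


06:51

Input: 6:51 AM
AM hour stays: 6


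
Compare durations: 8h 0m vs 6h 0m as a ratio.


Duration 1: 480 minutes
Duration 2: 360 minutes
Ratio = 480:360
GCD = 120
Simplified = 4:3
As a decimal: 4/3 ≈ 1.33

4:3 (1.33)


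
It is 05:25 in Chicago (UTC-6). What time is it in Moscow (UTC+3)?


14:25

Time difference = UTC+3 - UTC-6 = +9 hours
New hour = (5 + 9) mod 24
= 14 mod 24 = 14
Minutes unchanged → 14:25


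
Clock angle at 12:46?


Hour hand (12 ≡ 0 on the dial): 0×30 + 46×0.5 = 23.0°
Minute hand = 46×6 = 276°
Difference = |23.0 - 276| = 253.0°
Since > 180°: 360 - 253.0 = 107.0°

107.0°


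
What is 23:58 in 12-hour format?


11:58 PM

Hour: 23
23 - 12 = 11 → PM


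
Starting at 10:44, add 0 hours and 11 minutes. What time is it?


10:55

Start: 644 minutes from midnight
Add: 11 minutes
Total: 655 minutes
Hours: 655 ÷ 60 = 10 remainder 55


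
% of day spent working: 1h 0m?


4.2%

Time: 60 minutes
Day: 1440 minutes
Percentage = (60/1440) × 100 ≈ 4.2%


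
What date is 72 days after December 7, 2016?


Start: December 7, 2016
Add 72 days
December 7 → January 1: 31 - 7 + 1 = 25 days (72 - 25 = 47 left)
January 1 → February 1: 31 - 1 + 1 = 31 days (47 - 31 = 16 left)
February 1 + 16 = February 17, 2017

February 17, 2017


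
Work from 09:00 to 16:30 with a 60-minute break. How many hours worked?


6h 30m (390 minutes)

Total time = (16×60+30) - (9×60+0)
= 990 - 540 = 450 min
Minus break: 450 - 60 = 390 min
= 6h 30m


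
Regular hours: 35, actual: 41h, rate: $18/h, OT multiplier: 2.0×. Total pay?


Regular: 35h × $18 = $630.00
Overtime: 41 - 35 = 6h
OT pay: 6h × $18 × 2.0 = $216.00
Total = $630.00 + $216.00 = $846.00

$846.00


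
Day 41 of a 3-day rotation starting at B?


Shifts: A, B, C
Start: B (index 1)
Day 41: (1 + 41 - 1) mod 3
= 41 mod 3
= 2
Index 2 → shift C

Shift C


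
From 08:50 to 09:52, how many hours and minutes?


End time in minutes: 9×60 + 52 = 592
Start time in minutes: 8×60 + 50 = 530
Difference = 592 - 530 = 62 minutes
= 1 hours 2 minutes

1h 2m


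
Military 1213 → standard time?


12:13 PM

Hour: 12
12 → 12 PM (noon)


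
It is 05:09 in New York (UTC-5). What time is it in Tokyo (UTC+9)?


19:09

Time difference = UTC+9 - UTC-5 = +14 hours
New hour = (5 + 14) mod 24
= 19 mod 24 = 19
Minutes unchanged → 19:09


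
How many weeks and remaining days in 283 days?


Weeks: 283 ÷ 7 = 40 remainder 3

40 weeks 3 days


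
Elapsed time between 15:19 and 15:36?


0h 17m

End time in minutes: 15×60 + 36 = 936
Start time in minutes: 15×60 + 19 = 919
Difference = 936 - 919 = 17 minutes
= 0 hours 17 minutes


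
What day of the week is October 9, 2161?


Zeller's congruence:
q=9, m=10, k=61, j=21
h = (9 + ⌊13×11/5⌋ + 61 + ⌊61/4⌋ + ⌊21/4⌋ - 2×21) mod 7
= (9 + 28 + 61 + 15 + 5 - 42) mod 7
= 76 mod 7 = 6
h=6 → Friday

Friday


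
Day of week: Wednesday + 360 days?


Start: Wednesday (index 2)
(2 + 360) mod 7
= 362 mod 7
= 5
Index 5 → Saturday

Saturday


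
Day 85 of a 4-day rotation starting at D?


Shift D

Shifts: A, B, C, D
Start: D (index 3)
Day 85: (3 + 85 - 1) mod 4
= 87 mod 4
= 3
Index 3 → shift D


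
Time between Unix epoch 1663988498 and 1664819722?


Difference = 1664819722 - 1663988498 = 831224 seconds
In hours: 831224 / 3600 ≈ 230.9
In days: 831224 / 86400 ≈ 9.62

831224 seconds (230.9 hours / 9.62 days)


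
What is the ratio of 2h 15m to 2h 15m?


Duration 1: 135 minutes
Duration 2: 135 minutes
Ratio = 135:135
GCD = 135
Simplified = 1:1
As a decimal: 1/1 = 1.00

1:1 (1.00)


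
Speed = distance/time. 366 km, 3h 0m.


Distance: 366 km
Time: 3 hours
Speed = 366 / 3 = 122.0 km/h

122.0 km/h


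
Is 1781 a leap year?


No

Rules: divisible by 4 AND (not by 100 OR by 400)
1781 ÷ 4 = 445 remainder 1 → not divisible by 4
Not divisible by 4 → not a leap year


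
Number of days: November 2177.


Month: November (month 11)
November has 30 days

30 days


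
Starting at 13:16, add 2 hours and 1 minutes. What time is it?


15:17

Start: 796 minutes from midnight
Add: 121 minutes
Total: 917 minutes
Hours: 917 ÷ 60 = 15 remainder 17


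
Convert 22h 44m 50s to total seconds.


Hours: 22 × 3600 = 79200
Minutes: 44 × 60 = 2640
Seconds: 50
Total = 79200 + 2640 + 50 = 81890

81890 seconds


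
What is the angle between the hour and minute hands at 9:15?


172.5°

Hour hand = 9×30 + 15×0.5 = 277.5°
Minute hand = 15×6 = 90°
Difference = |277.5 - 90| = 187.5°
Since > 180°: 360 - 187.5 = 172.5°


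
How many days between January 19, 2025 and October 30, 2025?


284 days

From January 19, 2025 to October 30, 2025
Rest of January 2025: 31 - 19 = 12
Full months: February 2025 28, March 31, April 30, May 31, June 30, July 31, August 31, September 30
Days into October 2025: 30
Total = 12 + 28 + 31 + 30 + 31 + 30 + 31 + 31 + 30 + 30 = 284 days


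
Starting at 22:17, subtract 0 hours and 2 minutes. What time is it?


Start: 1337 minutes from midnight
Subtract: 2 minutes
Remaining: 1337 - 2 = 1335
Hours: 22, Minutes: 15

22:15


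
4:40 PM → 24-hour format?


Input: 4:40 PM
PM: 4 + 12 = 16

16:40


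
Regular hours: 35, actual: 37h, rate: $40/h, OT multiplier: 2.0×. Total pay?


$1560.00

Regular: 35h × $40 = $1400.00
Overtime: 37 - 35 = 2h
OT pay: 2h × $40 × 2.0 = $160.00
Total = $1400.00 + $160.00 = $1560.00


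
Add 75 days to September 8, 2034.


November 22, 2034

Start: September 8, 2034
Add 75 days
September 8 → October 1: 30 - 8 + 1 = 23 days (75 - 23 = 52 left)
October 1 → November 1: 31 - 1 + 1 = 31 days (52 - 31 = 21 left)
November 1 + 21 = November 22, 2034


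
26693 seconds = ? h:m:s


Hours: 26693 ÷ 3600 = 7 remainder 1493
Minutes: 1493 ÷ 60 = 24 remainder 53
Seconds: 53

7h 24m 53s


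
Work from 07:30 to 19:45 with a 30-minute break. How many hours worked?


Total time = (19×60+45) - (7×60+30)
= 1185 - 450 = 735 min
Minus break: 735 - 30 = 705 min
= 11h 45m

11h 45m (705 minutes)


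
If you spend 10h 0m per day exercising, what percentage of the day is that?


41.7%

Time: 600 minutes
Day: 1440 minutes
Percentage = (600/1440) × 100 ≈ 41.7%


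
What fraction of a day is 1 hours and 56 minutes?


0.0806 (8.06%)

Total minutes: 1×60 + 56 = 116
Day = 24×60 = 1440 minutes
Fraction = 116/1440 ≈ 0.0806
As a percentage: 116/1440 × 100 ≈ 8.06%


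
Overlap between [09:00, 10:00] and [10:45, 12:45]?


Meeting A: 540-600 (in minutes from midnight)
Meeting B: 645-765
Overlap start = max(540, 645) = 645
Overlap end = min(600, 765) = 600
Overlap = max(0, 600 - 645) = 0 min

0 minutes


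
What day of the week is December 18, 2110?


Zeller's congruence:
q=18, m=12, k=10, j=21
h = (18 + ⌊13×13/5⌋ + 10 + ⌊10/4⌋ + ⌊21/4⌋ - 2×21) mod 7
= (18 + 33 + 10 + 2 + 5 - 42) mod 7
= 26 mod 7 = 5
h=5 → Thursday

Thursday


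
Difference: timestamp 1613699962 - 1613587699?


Difference = 1613699962 - 1613587699 = 112263 seconds
In hours: 112263 / 3600 ≈ 31.2
In days: 112263 / 86400 ≈ 1.30

112263 seconds (31.2 hours / 1.30 days)


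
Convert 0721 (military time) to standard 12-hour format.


7:21 AM

Hour: 7
7 < 12 → AM


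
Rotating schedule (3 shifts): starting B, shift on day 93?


Shifts: A, B, C
Start: B (index 1)
Day 93: (1 + 93 - 1) mod 3
= 93 mod 3
= 0
Index 0 → shift A

Shift A


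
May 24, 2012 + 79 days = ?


August 11, 2012

Start: May 24, 2012
Add 79 days
May 24 → June 1: 31 - 24 + 1 = 8 days (79 - 8 = 71 left)
June 1 → July 1: 30 - 1 + 1 = 30 days (71 - 30 = 41 left)
July 1 → August 1: 31 - 1 + 1 = 31 days (41 - 31 = 10 left)
August 1 + 10 = August 11, 2012


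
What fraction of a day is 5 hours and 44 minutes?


0.2389 (23.89%)

Total minutes: 5×60 + 44 = 344
Day = 24×60 = 1440 minutes
Fraction = 344/1440 ≈ 0.2389
As a percentage: 344/1440 × 100 ≈ 23.89%


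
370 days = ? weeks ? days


52 weeks 6 days

Weeks: 370 ÷ 7 = 52 remainder 6


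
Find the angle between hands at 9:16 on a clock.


178.0°

Hour hand = 9×30 + 16×0.5 = 278.0°
Minute hand = 16×6 = 96°
Difference = |278.0 - 96| = 182.0°
Since > 180°: 360 - 182.0 = 178.0°


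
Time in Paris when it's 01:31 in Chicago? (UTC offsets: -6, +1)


Time difference = UTC+1 - UTC-6 = +7 hours
New hour = (1 + 7) mod 24
= 8 mod 24 = 8
Minutes unchanged → 08:31

08:31


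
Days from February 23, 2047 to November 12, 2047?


From February 23, 2047 to November 12, 2047
Rest of February 2047: 28 - 23 = 5
Full months: March 31, April 30, May 31, June 30, July 31, August 31, September 30, October 31
Days into November 2047: 12
Total = 5 + 31 + 30 + 31 + 30 + 31 + 31 + 30 + 31 + 12 = 262 days

262 days


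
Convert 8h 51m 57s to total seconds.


Hours: 8 × 3600 = 28800
Minutes: 51 × 60 = 3060
Seconds: 57
Total = 28800 + 3060 + 57 = 31917

31917 seconds


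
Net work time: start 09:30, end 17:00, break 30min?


Total time = (17×60+0) - (9×60+30)
= 1020 - 570 = 450 min
Minus break: 450 - 30 = 420 min
= 7h 0m

7h 0m (420 minutes)


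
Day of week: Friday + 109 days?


Tuesday

Start: Friday (index 4)
(4 + 109) mod 7
= 113 mod 7
= 1
Index 1 → Tuesday


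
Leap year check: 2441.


No

Rules: divisible by 4 AND (not by 100 OR by 400)
2441 ÷ 4 = 610 remainder 1 → not divisible by 4
Not divisible by 4 → not a leap year


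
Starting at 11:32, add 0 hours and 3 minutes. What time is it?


Start: 692 minutes from midnight
Add: 3 minutes
Total: 695 minutes
Hours: 695 ÷ 60 = 11 remainder 35

11:35


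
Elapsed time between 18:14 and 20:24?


2h 10m

End time in minutes: 20×60 + 24 = 1224
Start time in minutes: 18×60 + 14 = 1094
Difference = 1224 - 1094 = 130 minutes
= 2 hours 10 minutes


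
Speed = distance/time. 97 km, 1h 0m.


97.0 km/h

Distance: 97 km
Time: 1 hours
Speed = 97 / 1 = 97.0 km/h


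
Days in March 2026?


Month: March (month 3)
March has 31 days

31 days


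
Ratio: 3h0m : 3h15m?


Duration 1: 180 minutes
Duration 2: 195 minutes
Ratio = 180:195
GCD = 15
Simplified = 12:13
As a decimal: 12/13 ≈ 0.92

12:13 (0.92)


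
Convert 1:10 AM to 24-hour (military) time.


01:10

Input: 1:10 AM
AM hour stays: 1


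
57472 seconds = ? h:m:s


Hours: 57472 ÷ 3600 = 15 remainder 3472
Minutes: 3472 ÷ 60 = 57 remainder 52
Seconds: 52

15h 57m 52s


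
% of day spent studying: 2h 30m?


10.4%

Time: 150 minutes
Day: 1440 minutes
Percentage = (150/1440) × 100 ≈ 10.4%


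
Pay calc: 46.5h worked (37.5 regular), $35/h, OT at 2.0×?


Regular: 37.5h × $35 = $1312.50
Overtime: 46.5 - 37.5 = 9.0h
OT pay: 9.0h × $35 × 2.0 = $630.00
Total = $1312.50 + $630.00 = $1942.50

$1942.50


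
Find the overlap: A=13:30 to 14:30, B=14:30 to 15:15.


0 minutes

Meeting A: 810-870 (in minutes from midnight)
Meeting B: 870-915
Overlap start = max(810, 870) = 870
Overlap end = min(870, 915) = 870
Overlap = max(0, 870 - 870) = 0 min


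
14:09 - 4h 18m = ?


Start: 849 minutes from midnight
Subtract: 258 minutes
Remaining: 849 - 258 = 591
Hours: 9, Minutes: 51

09:51


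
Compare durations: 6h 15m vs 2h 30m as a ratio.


Duration 1: 375 minutes
Duration 2: 150 minutes
Ratio = 375:150
GCD = 75
Simplified = 5:2
As a decimal: 5/2 = 2.50

5:2 (2.50)


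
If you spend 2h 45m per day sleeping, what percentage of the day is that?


Time: 165 minutes
Day: 1440 minutes
Percentage = (165/1440) × 100 ≈ 11.5%

11.5%


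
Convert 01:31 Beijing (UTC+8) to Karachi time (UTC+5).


Time difference = UTC+5 - UTC+8 = -3 hours
New hour = (1 -3) mod 24
= -2 mod 24 = 22
Minutes unchanged → 22:31; -2 < 0 → previous day

22:31 (previous day)


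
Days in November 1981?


Month: November (month 11)
November has 30 days

30 days


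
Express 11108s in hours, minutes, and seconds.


3h 5m 8s

Hours: 11108 ÷ 3600 = 3 remainder 308
Minutes: 308 ÷ 60 = 5 remainder 8
Seconds: 8


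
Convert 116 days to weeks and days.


Weeks: 116 ÷ 7 = 16 remainder 4

16 weeks 4 days


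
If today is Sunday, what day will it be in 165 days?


Start: Sunday (index 6)
(6 + 165) mod 7
= 171 mod 7
= 3
Index 3 → Thursday

Thursday


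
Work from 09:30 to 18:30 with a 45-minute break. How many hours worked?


Total time = (18×60+30) - (9×60+30)
= 1110 - 570 = 540 min
Minus break: 540 - 45 = 495 min
= 8h 15m

8h 15m (495 minutes)


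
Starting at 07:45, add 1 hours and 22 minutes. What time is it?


Start: 465 minutes from midnight
Add: 82 minutes
Total: 547 minutes
Hours: 547 ÷ 60 = 9 remainder 7

09:07


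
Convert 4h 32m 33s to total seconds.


Hours: 4 × 3600 = 14400
Minutes: 32 × 60 = 1920
Seconds: 33
Total = 14400 + 1920 + 33 = 16353

16353 seconds


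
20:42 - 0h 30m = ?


Start: 1242 minutes from midnight
Subtract: 30 minutes
Remaining: 1242 - 30 = 1212
Hours: 20, Minutes: 12

20:12


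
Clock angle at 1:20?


80.0°

Hour hand = 1×30 + 20×0.5 = 40.0°
Minute hand = 20×6 = 120°
Difference = |40.0 - 120| = 80.0°


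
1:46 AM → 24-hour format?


01:46

Input: 1:46 AM
AM hour stays: 1


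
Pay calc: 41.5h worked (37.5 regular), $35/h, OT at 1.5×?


$1522.50

Regular: 37.5h × $35 = $1312.50
Overtime: 41.5 - 37.5 = 4.0h
OT pay: 4.0h × $35 × 1.5 = $210.00
Total = $1312.50 + $210.00 = $1522.50


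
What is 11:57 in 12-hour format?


Hour: 11
11 < 12 → AM

11:57 AM


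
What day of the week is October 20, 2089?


Thursday

Zeller's congruence:
q=20, m=10, k=89, j=20
h = (20 + ⌊13×11/5⌋ + 89 + ⌊89/4⌋ + ⌊20/4⌋ - 2×20) mod 7
= (20 + 28 + 89 + 22 + 5 - 40) mod 7
= 124 mod 7 = 5
h=5 → Thursday


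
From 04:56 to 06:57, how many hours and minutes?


2h 1m

End time in minutes: 6×60 + 57 = 417
Start time in minutes: 4×60 + 56 = 296
Difference = 417 - 296 = 121 minutes
= 2 hours 1 minutes


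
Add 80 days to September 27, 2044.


December 16, 2044

Start: September 27, 2044
Add 80 days
September 27 → October 1: 30 - 27 + 1 = 4 days (80 - 4 = 76 left)
October 1 → November 1: 31 - 1 + 1 = 31 days (76 - 31 = 45 left)
November 1 → December 1: 30 - 1 + 1 = 30 days (45 - 30 = 15 left)
December 1 + 15 = December 16, 2044


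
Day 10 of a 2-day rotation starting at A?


Shifts: A, B
Start: A (index 0)
Day 10: (0 + 10 - 1) mod 2
= 9 mod 2
= 1
Index 1 → shift B

Shift B


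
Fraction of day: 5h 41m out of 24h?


0.2368 (23.68%)

Total minutes: 5×60 + 41 = 341
Day = 24×60 = 1440 minutes
Fraction = 341/1440 ≈ 0.2368
As a percentage: 341/1440 × 100 ≈ 23.68%


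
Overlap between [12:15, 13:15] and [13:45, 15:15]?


Meeting A: 735-795 (in minutes from midnight)
Meeting B: 825-915
Overlap start = max(735, 825) = 825
Overlap end = min(795, 915) = 795
Overlap = max(0, 795 - 825) = 0 min

0 minutes


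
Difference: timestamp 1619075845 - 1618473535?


602310 seconds (167.3 hours / 6.97 days)

Difference = 1619075845 - 1618473535 = 602310 seconds
In hours: 602310 / 3600 ≈ 167.3
In days: 602310 / 86400 ≈ 6.97


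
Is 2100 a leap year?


No

Rules: divisible by 4 AND (not by 100 OR by 400)
2100 ÷ 4 = 525 exactly → divisible by 4
2100 ÷ 100 = 21 exactly → divisible by 100
2100 ÷ 400 = 5 remainder 100 → not divisible by 400
Divisible by 100 but not by 400 → not a leap year


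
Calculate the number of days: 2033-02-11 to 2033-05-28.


From February 11, 2033 to May 28, 2033
Rest of February 2033: 28 - 11 = 17
Full months: March 31, April 30
Days into May 2033: 28
Total = 17 + 31 + 30 + 28 = 106 days

106 days


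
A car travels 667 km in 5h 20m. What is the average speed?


Distance: 667 km
Time: 5h 20m = 320 min = 320/60 = 16/3 hours
Speed = 667 ÷ (16/3) = 667 × 3 / 16 = 2001/16 ≈ 125.1 km/h

125.1 km/h


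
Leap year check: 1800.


No

Rules: divisible by 4 AND (not by 100 OR by 400)
1800 ÷ 4 = 450 exactly → divisible by 4
1800 ÷ 100 = 18 exactly → divisible by 100
1800 ÷ 400 = 4 remainder 200 → not divisible by 400
Divisible by 100 but not by 400 → not a leap year


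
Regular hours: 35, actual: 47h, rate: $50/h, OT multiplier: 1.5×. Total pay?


$2650.00

Regular: 35h × $50 = $1750.00
Overtime: 47 - 35 = 12h
OT pay: 12h × $50 × 1.5 = $900.00
Total = $1750.00 + $900.00 = $2650.00


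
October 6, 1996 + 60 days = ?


Start: October 6, 1996
Add 60 days
October 6 → November 1: 31 - 6 + 1 = 26 days (60 - 26 = 34 left)
November 1 → December 1: 30 - 1 + 1 = 30 days (34 - 30 = 4 left)
December 1 + 4 = December 5, 1996

December 5, 1996


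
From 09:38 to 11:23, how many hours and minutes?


End time in minutes: 11×60 + 23 = 683
Start time in minutes: 9×60 + 38 = 578
Difference = 683 - 578 = 105 minutes
= 1 hours 45 minutes

1h 45m


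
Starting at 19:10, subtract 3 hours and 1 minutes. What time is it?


16:09

Start: 1150 minutes from midnight
Subtract: 181 minutes
Remaining: 1150 - 181 = 969
Hours: 16, Minutes: 9


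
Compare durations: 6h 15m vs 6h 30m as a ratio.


Duration 1: 375 minutes
Duration 2: 390 minutes
Ratio = 375:390
GCD = 15
Simplified = 25:26
As a decimal: 25/26 ≈ 0.96

25:26 (0.96)


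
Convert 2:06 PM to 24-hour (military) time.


14:06

Input: 2:06 PM
PM: 2 + 12 = 14


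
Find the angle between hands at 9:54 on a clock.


27.0°

Hour hand = 9×30 + 54×0.5 = 297.0°
Minute hand = 54×6 = 324°
Difference = |297.0 - 324| = 27.0°


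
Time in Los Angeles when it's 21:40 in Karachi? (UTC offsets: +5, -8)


08:40

Time difference = UTC-8 - UTC+5 = -13 hours
New hour = (21 -13) mod 24
= 8 mod 24 = 8
Minutes unchanged → 08:40


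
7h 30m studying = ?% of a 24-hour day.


31.3%

Time: 450 minutes
Day: 1440 minutes
Percentage = (450/1440) × 100 ≈ 31.3%


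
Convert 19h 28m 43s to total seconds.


70123 seconds

Hours: 19 × 3600 = 68400
Minutes: 28 × 60 = 1680
Seconds: 43
Total = 68400 + 1680 + 43 = 70123


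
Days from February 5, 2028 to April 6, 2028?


From February 5, 2028 to April 6, 2028
Rest of February 2028: 29 - 5 = 24
Full months: March 31
Days into April 2028: 6
Total = 24 + 31 + 6 = 61 days

61 days


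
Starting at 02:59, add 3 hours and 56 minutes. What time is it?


06:55

Start: 179 minutes from midnight
Add: 236 minutes
Total: 415 minutes
Hours: 415 ÷ 60 = 6 remainder 55


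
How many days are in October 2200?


Month: October (month 10)
October has 31 days

31 days


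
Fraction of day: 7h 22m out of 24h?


Total minutes: 7×60 + 22 = 442
Day = 24×60 = 1440 minutes
Fraction = 442/1440 ≈ 0.3069
As a percentage: 442/1440 × 100 ≈ 30.69%

0.3069 (30.69%)


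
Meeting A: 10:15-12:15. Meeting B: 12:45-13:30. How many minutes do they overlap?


Meeting A: 615-735 (in minutes from midnight)
Meeting B: 765-810
Overlap start = max(615, 765) = 765
Overlap end = min(735, 810) = 735
Overlap = max(0, 735 - 765) = 0 min

0 minutes


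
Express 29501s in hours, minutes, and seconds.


8h 11m 41s

Hours: 29501 ÷ 3600 = 8 remainder 701
Minutes: 701 ÷ 60 = 11 remainder 41
Seconds: 41


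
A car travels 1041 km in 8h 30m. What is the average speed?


Distance: 1041 km
Time: 8h 30m = 510 min = 510/60 = 17/2 hours
Speed = 1041 ÷ (17/2) = 1041 × 2 / 17 = 2082/17 ≈ 122.5 km/h

122.5 km/h


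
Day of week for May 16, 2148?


Thursday

Zeller's congruence:
q=16, m=5, k=48, j=21
h = (16 + ⌊13×6/5⌋ + 48 + ⌊48/4⌋ + ⌊21/4⌋ - 2×21) mod 7
= (16 + 15 + 48 + 12 + 5 - 42) mod 7
= 54 mod 7 = 5
h=5 → Thursday


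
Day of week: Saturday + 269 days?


Tuesday

Start: Saturday (index 5)
(5 + 269) mod 7
= 274 mod 7
= 1
Index 1 → Tuesday


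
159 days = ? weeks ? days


Weeks: 159 ÷ 7 = 22 remainder 5

22 weeks 5 days


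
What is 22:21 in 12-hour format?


Hour: 22
22 - 12 = 10 → PM

10:21 PM


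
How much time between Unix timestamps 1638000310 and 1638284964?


Difference = 1638284964 - 1638000310 = 284654 seconds
In hours: 284654 / 3600 ≈ 79.1
In days: 284654 / 86400 ≈ 3.29

284654 seconds (79.1 hours / 3.29 days)


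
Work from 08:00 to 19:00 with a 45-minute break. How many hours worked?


Total time = (19×60+0) - (8×60+0)
= 1140 - 480 = 660 min
Minus break: 660 - 45 = 615 min
= 10h 15m

10h 15m (615 minutes)


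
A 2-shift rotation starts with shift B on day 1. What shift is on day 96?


Shift A

Shifts: A, B
Start: B (index 1)
Day 96: (1 + 96 - 1) mod 2
= 96 mod 2
= 0
Index 0 → shift A


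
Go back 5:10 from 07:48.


Start: 468 minutes from midnight
Subtract: 310 minutes
Remaining: 468 - 310 = 158
Hours: 2, Minutes: 38

02:38


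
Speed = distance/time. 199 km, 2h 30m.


Distance: 199 km
Time: 2h 30m = 150 min = 150/60 = 5/2 hours
Speed = 199 ÷ (5/2) = 199 × 2 / 5 = 398/5 = 79.6 km/h

79.6 km/h


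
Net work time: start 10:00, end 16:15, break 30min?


5h 45m (345 minutes)

Total time = (16×60+15) - (10×60+0)
= 975 - 600 = 375 min
Minus break: 375 - 30 = 345 min
= 5h 45m


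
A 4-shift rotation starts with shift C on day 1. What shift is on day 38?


Shift D

Shifts: A, B, C, D
Start: C (index 2)
Day 38: (2 + 38 - 1) mod 4
= 39 mod 4
= 3
Index 3 → shift D


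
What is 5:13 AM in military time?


05:13

Input: 5:13 AM
AM hour stays: 5


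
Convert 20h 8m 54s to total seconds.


72534 seconds

Hours: 20 × 3600 = 72000
Minutes: 8 × 60 = 480
Seconds: 54
Total = 72000 + 480 + 54 = 72534


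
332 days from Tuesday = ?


Friday

Start: Tuesday (index 1)
(1 + 332) mod 7
= 333 mod 7
= 4
Index 4 → Friday


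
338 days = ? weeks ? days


Weeks: 338 ÷ 7 = 48 remainder 2

48 weeks 2 days


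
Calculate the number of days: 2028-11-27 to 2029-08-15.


261 days

From November 27, 2028 to August 15, 2029
Rest of November 2028: 30 - 27 = 3
Full months: December 31, January 31, February 2029 28, March 31, April 30, May 31, June 30, July 31
Days into August 2029: 15
Total = 3 + 31 + 31 + 28 + 31 + 30 + 31 + 30 + 31 + 15 = 261 days


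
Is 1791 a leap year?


No

Rules: divisible by 4 AND (not by 100 OR by 400)
1791 ÷ 4 = 447 remainder 3 → not divisible by 4
Not divisible by 4 → not a leap year


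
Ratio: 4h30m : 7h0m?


9:14 (0.64)

Duration 1: 270 minutes
Duration 2: 420 minutes
Ratio = 270:420
GCD = 30
Simplified = 9:14
As a decimal: 9/14 ≈ 0.64


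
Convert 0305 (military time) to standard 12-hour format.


Hour: 3
3 < 12 → AM

3:05 AM


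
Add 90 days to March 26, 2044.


June 24, 2044

Start: March 26, 2044
Add 90 days
March 26 → April 1: 31 - 26 + 1 = 6 days (90 - 6 = 84 left)
April 1 → May 1: 30 - 1 + 1 = 30 days (84 - 30 = 54 left)
May 1 → June 1: 31 - 1 + 1 = 31 days (54 - 31 = 23 left)
June 1 + 23 = June 24, 2044


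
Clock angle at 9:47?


11.5°

Hour hand = 9×30 + 47×0.5 = 293.5°
Minute hand = 47×6 = 282°
Difference = |293.5 - 282| = 11.5°


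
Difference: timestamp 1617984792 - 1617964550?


Difference = 1617984792 - 1617964550 = 20242 seconds
In hours: 20242 / 3600 ≈ 5.6
In days: 20242 / 86400 ≈ 0.23

20242 seconds (5.6 hours / 0.23 days)


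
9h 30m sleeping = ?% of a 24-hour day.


Time: 570 minutes
Day: 1440 minutes
Percentage = (570/1440) × 100 ≈ 39.6%

39.6%


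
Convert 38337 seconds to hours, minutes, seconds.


Hours: 38337 ÷ 3600 = 10 remainder 2337
Minutes: 2337 ÷ 60 = 38 remainder 57
Seconds: 57

10h 38m 57s


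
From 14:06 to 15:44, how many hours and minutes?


1h 38m

End time in minutes: 15×60 + 44 = 944
Start time in minutes: 14×60 + 6 = 846
Difference = 944 - 846 = 98 minutes
= 1 hours 38 minutes


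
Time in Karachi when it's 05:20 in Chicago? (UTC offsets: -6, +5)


16:20

Time difference = UTC+5 - UTC-6 = +11 hours
New hour = (5 + 11) mod 24
= 16 mod 24 = 16
Minutes unchanged → 16:20


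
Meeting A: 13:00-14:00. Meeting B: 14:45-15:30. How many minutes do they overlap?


Meeting A: 780-840 (in minutes from midnight)
Meeting B: 885-930
Overlap start = max(780, 885) = 885
Overlap end = min(840, 930) = 840
Overlap = max(0, 840 - 885) = 0 min

0 minutes


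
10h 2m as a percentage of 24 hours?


0.4181 (41.81%)

Total minutes: 10×60 + 2 = 602
Day = 24×60 = 1440 minutes
Fraction = 602/1440 ≈ 0.4181
As a percentage: 602/1440 × 100 ≈ 41.81%


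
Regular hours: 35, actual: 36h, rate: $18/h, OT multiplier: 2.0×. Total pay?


$666.00

Regular: 35h × $18 = $630.00
Overtime: 36 - 35 = 1h
OT pay: 1h × $18 × 2.0 = $36.00
Total = $630.00 + $36.00 = $666.00


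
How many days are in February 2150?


Month: February (month 2)
February: 28 or 29 (leap year)
2150 leap year? No

28 days


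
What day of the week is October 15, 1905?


Zeller's congruence:
q=15, m=10, k=5, j=19
h = (15 + ⌊13×11/5⌋ + 5 + ⌊5/4⌋ + ⌊19/4⌋ - 2×19) mod 7
= (15 + 28 + 5 + 1 + 4 - 38) mod 7
= 15 mod 7 = 1
h=1 → Sunday

Sunday


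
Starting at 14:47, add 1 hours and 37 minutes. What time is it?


16:24

Start: 887 minutes from midnight
Add: 97 minutes
Total: 984 minutes
Hours: 984 ÷ 60 = 16 remainder 24


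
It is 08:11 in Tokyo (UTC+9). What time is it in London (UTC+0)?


Time difference = UTC+0 - UTC+9 = -9 hours
New hour = (8 -9) mod 24
= -1 mod 24 = 23
Minutes unchanged → 23:11; -1 < 0 → previous day

23:11 (previous day)


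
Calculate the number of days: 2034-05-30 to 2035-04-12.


From May 30, 2034 to April 12, 2035
Rest of May 2034: 31 - 30 = 1
Full months: June 30, July 31, August 31, September 30, October 31, November 30, December 31, January 31, February 2035 28, March 31
Days into April 2035: 12
Total = 1 + 30 + 31 + 31 + 30 + 31 + 30 + 31 + 31 + 28 + 31 + 12 = 317 days

317 days


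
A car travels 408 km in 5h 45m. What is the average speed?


Distance: 408 km
Time: 5h 45m = 345 min = 345/60 = 23/4 hours
Speed = 408 ÷ (23/4) = 408 × 4 / 23 = 1632/23 ≈ 71.0 km/h

71.0 km/h


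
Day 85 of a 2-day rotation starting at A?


Shift A

Shifts: A, B
Start: A (index 0)
Day 85: (0 + 85 - 1) mod 2
= 84 mod 2
= 0
Index 0 → shift A


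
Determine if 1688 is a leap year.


Yes

Rules: divisible by 4 AND (not by 100 OR by 400)
1688 ÷ 4 = 422 exactly → divisible by 4
1688 ÷ 100 = 16 remainder 88 → not divisible by 100
Divisible by 4 but not by 100 → leap year


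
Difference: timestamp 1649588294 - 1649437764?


150530 seconds (41.8 hours / 1.74 days)

Difference = 1649588294 - 1649437764 = 150530 seconds
In hours: 150530 / 3600 ≈ 41.8
In days: 150530 / 86400 ≈ 1.74


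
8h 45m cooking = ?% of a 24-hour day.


36.5%

Time: 525 minutes
Day: 1440 minutes
Percentage = (525/1440) × 100 ≈ 36.5%


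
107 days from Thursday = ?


Start: Thursday (index 3)
(3 + 107) mod 7
= 110 mod 7
= 5
Index 5 → Saturday

Saturday


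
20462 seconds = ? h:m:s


5h 41m 2s

Hours: 20462 ÷ 3600 = 5 remainder 2462
Minutes: 2462 ÷ 60 = 41 remainder 2
Seconds: 2


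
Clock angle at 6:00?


180.0°

Hour hand = 6×30 + 0×0.5 = 180.0°
Minute hand = 0×6 = 0°
Difference = |180.0 - 0| = 180.0°


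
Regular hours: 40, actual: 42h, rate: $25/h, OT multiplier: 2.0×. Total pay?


Regular: 40h × $25 = $1000.00
Overtime: 42 - 40 = 2h
OT pay: 2h × $25 × 2.0 = $100.00
Total = $1000.00 + $100.00 = $1100.00

$1100.00


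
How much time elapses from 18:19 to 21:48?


End time in minutes: 21×60 + 48 = 1308
Start time in minutes: 18×60 + 19 = 1099
Difference = 1308 - 1099 = 209 minutes
= 3 hours 29 minutes

3h 29m


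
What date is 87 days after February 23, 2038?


May 21, 2038

Start: February 23, 2038
Add 87 days
February 23 → March 1: 28 - 23 + 1 = 6 days (87 - 6 = 81 left)
March 1 → April 1: 31 - 1 + 1 = 31 days (81 - 31 = 50 left)
April 1 → May 1: 30 - 1 + 1 = 30 days (50 - 30 = 20 left)
May 1 + 20 = May 21, 2038


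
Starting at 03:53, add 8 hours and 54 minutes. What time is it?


Start: 233 minutes from midnight
Add: 534 minutes
Total: 767 minutes
Hours: 767 ÷ 60 = 12 remainder 47

12:47


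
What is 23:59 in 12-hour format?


Hour: 23
23 - 12 = 11 → PM

11:59 PM


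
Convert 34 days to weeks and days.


4 weeks 6 days

Weeks: 34 ÷ 7 = 4 remainder 6


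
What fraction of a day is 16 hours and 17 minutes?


0.6785 (67.85%)

Total minutes: 16×60 + 17 = 977
Day = 24×60 = 1440 minutes
Fraction = 977/1440 ≈ 0.6785
As a percentage: 977/1440 × 100 ≈ 67.85%


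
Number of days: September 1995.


Month: September (month 9)
September has 30 days

30 days


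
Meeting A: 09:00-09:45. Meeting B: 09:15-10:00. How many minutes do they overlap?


Meeting A: 540-585 (in minutes from midnight)
Meeting B: 555-600
Overlap start = max(540, 555) = 555
Overlap end = min(585, 600) = 585
Overlap = max(0, 585 - 555) = 30 min

30 minutes
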